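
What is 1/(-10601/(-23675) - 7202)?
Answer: -23675/170496749 ≈ -0.00013886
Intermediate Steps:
1/(-10601/(-23675) - 7202) = 1/(-10601*(-1/23675) - 7202) = 1/(10601/23675 - 7202) = 1/(-170496749/23675) = -23675/170496749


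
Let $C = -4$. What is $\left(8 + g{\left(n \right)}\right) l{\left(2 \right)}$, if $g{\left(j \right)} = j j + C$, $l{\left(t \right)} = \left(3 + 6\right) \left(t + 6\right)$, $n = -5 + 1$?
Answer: $1440$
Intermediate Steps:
$n = -4$
$l{\left(t \right)} = 54 + 9 t$ ($l{\left(t \right)} = 9 \left(6 + t\right) = 54 + 9 t$)
$g{\left(j \right)} = -4 + j^{2}$ ($g{\left(j \right)} = j j - 4 = j^{2} - 4 = -4 + j^{2}$)
$\left(8 + g{\left(n \right)}\right) l{\left(2 \right)} = \left(8 - \left(4 - \left(-4\right)^{2}\right)\right) \left(54 + 9 \cdot 2\right) = \left(8 + \left(-4 + 16\right)\right) \left(54 + 18\right) = \left(8 + 12\right) 72 = 20 \cdot 72 = 1440$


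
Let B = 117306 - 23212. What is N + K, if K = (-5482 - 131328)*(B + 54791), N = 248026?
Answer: -20368708824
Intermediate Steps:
B = 94094
K = -20368956850 (K = (-5482 - 131328)*(94094 + 54791) = -136810*148885 = -20368956850)
N + K = 248026 - 20368956850 = -20368708824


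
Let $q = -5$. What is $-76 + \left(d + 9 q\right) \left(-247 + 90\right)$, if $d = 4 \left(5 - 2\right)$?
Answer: $5105$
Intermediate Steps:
$d = 12$ ($d = 4 \cdot 3 = 12$)
$-76 + \left(d + 9 q\right) \left(-247 + 90\right) = -76 + \left(12 + 9 \left(-5\right)\right) \left(-247 + 90\right) = -76 + \left(12 - 45\right) \left(-157\right) = -76 - -5181 = -76 + 5181 = 5105$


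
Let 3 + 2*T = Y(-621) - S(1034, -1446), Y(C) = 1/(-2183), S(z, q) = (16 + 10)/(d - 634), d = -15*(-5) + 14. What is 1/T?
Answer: -1189735/1756496 ≈ -0.67733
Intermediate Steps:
d = 89 (d = 75 + 14 = 89)
S(z, q) = -26/545 (S(z, q) = (16 + 10)/(89 - 634) = 26/(-545) = 26*(-1/545) = -26/545)
Y(C) = -1/2183
T = -1756496/1189735 (T = -3/2 + (-1/2183 - 1*(-26/545))/2 = -3/2 + (-1/2183 + 26/545)/2 = -3/2 + (½)*(56213/1189735) = -3/2 + 56213/2379470 = -1756496/1189735 ≈ -1.4764)
1/T = 1/(-1756496/1189735) = -1189735/1756496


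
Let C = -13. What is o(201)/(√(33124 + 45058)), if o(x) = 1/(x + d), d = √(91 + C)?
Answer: -√9021/121251261 + 67*√78182/1050844262 ≈ 1.7044e-5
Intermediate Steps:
d = √78 (d = √(91 - 13) = √78 ≈ 8.8318)
o(x) = 1/(x + √78)
o(201)/(√(33124 + 45058)) = 1/((201 + √78)*(√(33124 + 45058))) = 1/((201 + √78)*(√78182)) = (√78182/78182)/(201 + √78) = √78182/(78182*(201 + √78))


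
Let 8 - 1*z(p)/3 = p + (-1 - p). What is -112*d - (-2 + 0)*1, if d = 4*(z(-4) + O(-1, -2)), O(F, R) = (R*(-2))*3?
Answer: -17470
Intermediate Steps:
O(F, R) = -6*R (O(F, R) = -2*R*3 = -6*R)
z(p) = 27 (z(p) = 24 - 3*(p + (-1 - p)) = 24 - 3*(-1) = 24 + 3 = 27)
d = 156 (d = 4*(27 - 6*(-2)) = 4*(27 + 12) = 4*39 = 156)
-112*d - (-2 + 0)*1 = -112*156 - (-2 + 0)*1 = -17472 - 1*(-2)*1 = -17472 + 2*1 = -17472 + 2 = -17470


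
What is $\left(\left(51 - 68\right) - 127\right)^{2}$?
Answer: $20736$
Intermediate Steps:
$\left(\left(51 - 68\right) - 127\right)^{2} = \left(-17 - 127\right)^{2} = \left(-144\right)^{2} = 20736$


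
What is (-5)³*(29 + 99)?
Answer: -16000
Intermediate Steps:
(-5)³*(29 + 99) = -125*128 = -16000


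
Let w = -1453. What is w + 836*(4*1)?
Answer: 1891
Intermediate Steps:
w + 836*(4*1) = -1453 + 836*(4*1) = -1453 + 836*4 = -1453 + 3344 = 1891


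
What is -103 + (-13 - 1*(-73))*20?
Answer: 1097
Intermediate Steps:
-103 + (-13 - 1*(-73))*20 = -103 + (-13 + 73)*20 = -103 + 60*20 = -103 + 1200 = 1097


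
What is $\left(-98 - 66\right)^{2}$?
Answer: $26896$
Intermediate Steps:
$\left(-98 - 66\right)^{2} = \left(-164\right)^{2} = 26896$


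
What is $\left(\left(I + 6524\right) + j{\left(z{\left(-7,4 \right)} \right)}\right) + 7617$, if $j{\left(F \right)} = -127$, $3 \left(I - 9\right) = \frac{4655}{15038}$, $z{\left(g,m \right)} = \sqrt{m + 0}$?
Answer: $\frac{632638277}{45114} \approx 14023.0$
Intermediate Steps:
$z{\left(g,m \right)} = \sqrt{m}$
$I = \frac{410681}{45114}$ ($I = 9 + \frac{4655 \cdot \frac{1}{15038}}{3} = 9 + \frac{1}{3} \cdot \frac{4655}{15038} = 9 + \frac{4655}{45114} = \frac{410681}{45114} \approx 9.1032$)
$\left(\left(I + 6524\right) + j{\left(z{\left(-7,4 \right)} \right)}\right) + 7617 = \left(\left(\frac{410681}{45114} + 6524\right) - 127\right) + 7617 = \left(\frac{294734417}{45114} - 127\right) + 7617 = \frac{289004939}{45114} + 7617 = \frac{632638277}{45114}$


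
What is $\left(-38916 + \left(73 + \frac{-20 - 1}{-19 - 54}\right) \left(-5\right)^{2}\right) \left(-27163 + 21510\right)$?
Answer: $\frac{15303338054}{73} \approx 2.0963 \cdot 10^{8}$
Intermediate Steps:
$\left(-38916 + \left(73 + \frac{-20 - 1}{-19 - 54}\right) \left(-5\right)^{2}\right) \left(-27163 + 21510\right) = \left(-38916 + \left(73 - \frac{21}{-73}\right) 25\right) \left(-5653\right) = \left(-38916 + \left(73 - - \frac{21}{73}\right) 25\right) \left(-5653\right) = \left(-38916 + \left(73 + \frac{21}{73}\right) 25\right) \left(-5653\right) = \left(-38916 + \frac{5350}{73} \cdot 25\right) \left(-5653\right) = \left(-38916 + \frac{133750}{73}\right) \left(-5653\right) = \left(- \frac{2707118}{73}\right) \left(-5653\right) = \frac{15303338054}{73}$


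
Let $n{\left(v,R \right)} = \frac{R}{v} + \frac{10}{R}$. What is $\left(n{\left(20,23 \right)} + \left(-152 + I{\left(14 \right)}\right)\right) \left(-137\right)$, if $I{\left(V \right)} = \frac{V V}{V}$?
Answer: $\frac{8596887}{460} \approx 18689.0$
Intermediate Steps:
$I{\left(V \right)} = V$ ($I{\left(V \right)} = \frac{V^{2}}{V} = V$)
$n{\left(v,R \right)} = \frac{10}{R} + \frac{R}{v}$
$\left(n{\left(20,23 \right)} + \left(-152 + I{\left(14 \right)}\right)\right) \left(-137\right) = \left(\left(\frac{10}{23} + \frac{23}{20}\right) + \left(-152 + 14\right)\right) \left(-137\right) = \left(\left(10 \cdot \frac{1}{23} + 23 \cdot \frac{1}{20}\right) - 138\right) \left(-137\right) = \left(\left(\frac{10}{23} + \frac{23}{20}\right) - 138\right) \left(-137\right) = \left(\frac{729}{460} - 138\right) \left(-137\right) = \left(- \frac{62751}{460}\right) \left(-137\right) = \frac{8596887}{460}$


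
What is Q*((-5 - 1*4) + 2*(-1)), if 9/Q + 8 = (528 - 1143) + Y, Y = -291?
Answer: 99/914 ≈ 0.10832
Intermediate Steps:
Q = -9/914 (Q = 9/(-8 + ((528 - 1143) - 291)) = 9/(-8 + (-615 - 291)) = 9/(-8 - 906) = 9/(-914) = 9*(-1/914) = -9/914 ≈ -0.0098468)
Q*((-5 - 1*4) + 2*(-1)) = -9*((-5 - 1*4) + 2*(-1))/914 = -9*((-5 - 4) - 2)/914 = -9*(-9 - 2)/914 = -9/914*(-11) = 99/914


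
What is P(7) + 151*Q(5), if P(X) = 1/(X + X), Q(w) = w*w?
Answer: 52851/14 ≈ 3775.1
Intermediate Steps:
Q(w) = w²
P(X) = 1/(2*X)
P(7) + 151*Q(5) = (½)/7 + 151*5² = (½)*(⅐) + 151*25 = 1/14 + 3775 = 52851/14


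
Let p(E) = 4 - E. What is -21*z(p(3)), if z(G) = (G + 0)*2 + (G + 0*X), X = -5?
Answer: -63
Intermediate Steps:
z(G) = 3*G (z(G) = (G + 0)*2 + (G + 0*(-5)) = G*2 + (G + 0) = 2*G + G = 3*G)
-21*z(p(3)) = -63*(4 - 1*3) = -63*(4 - 3) = -63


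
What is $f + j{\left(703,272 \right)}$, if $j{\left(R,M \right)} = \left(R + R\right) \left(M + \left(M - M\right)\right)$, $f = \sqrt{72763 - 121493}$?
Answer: $382432 + i \sqrt{48730} \approx 3.8243 \cdot 10^{5} + 220.75 i$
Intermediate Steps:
$f = i \sqrt{48730}$ ($f = \sqrt{-48730} = i \sqrt{48730} \approx 220.75 i$)
$j{\left(R,M \right)} = 2 M R$ ($j{\left(R,M \right)} = 2 R \left(M + 0\right) = 2 R M = 2 M R$)
$f + j{\left(703,272 \right)} = i \sqrt{48730} + 2 \cdot 272 \cdot 703 = i \sqrt{48730} + 382432 = 382432 + i \sqrt{48730}$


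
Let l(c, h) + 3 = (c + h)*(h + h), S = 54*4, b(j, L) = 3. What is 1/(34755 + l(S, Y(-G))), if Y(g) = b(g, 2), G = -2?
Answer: 1/36066 ≈ 2.7727e-5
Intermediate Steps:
S = 216
Y(g) = 3
l(c, h) = -3 + 2*h*(c + h) (l(c, h) = -3 + (c + h)*(h + h) = -3 + (c + h)*(2*h) = -3 + 2*h*(c + h))
1/(34755 + l(S, Y(-G))) = 1/(34755 + (-3 + 2*3**2 + 2*216*3)) = 1/(34755 + (-3 + 2*9 + 1296)) = 1/(34755 + (-3 + 18 + 1296)) = 1/(34755 + 1311) = 1/36066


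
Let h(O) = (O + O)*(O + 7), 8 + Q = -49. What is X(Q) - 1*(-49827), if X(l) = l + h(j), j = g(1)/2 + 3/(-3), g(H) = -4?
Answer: 49746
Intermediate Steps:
Q = -57 (Q = -8 - 49 = -57)
j = -3 (j = -4/2 + 3/(-3) = -4*½ + 3*(-⅓) = -2 - 1 = -3)
h(O) = 2*O*(7 + O) (h(O) = (2*O)*(7 + O) = 2*O*(7 + O))
X(l) = -24 + l (X(l) = l + 2*(-3)*(7 - 3) = l + 2*(-3)*4 = l - 24 = -24 + l)
X(Q) - 1*(-49827) = (-24 - 57) - 1*(-49827) = -81 + 49827 = 49746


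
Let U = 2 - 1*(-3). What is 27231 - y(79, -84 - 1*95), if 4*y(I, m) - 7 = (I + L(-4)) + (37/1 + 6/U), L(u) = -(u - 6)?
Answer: 543949/20 ≈ 27197.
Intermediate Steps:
L(u) = 6 - u (L(u) = -(-6 + u) = 6 - u)
U = 5 (U = 2 + 3 = 5)
y(I, m) = 69/5 + I/4 (y(I, m) = 7/4 + ((I + (6 - 1*(-4))) + (37/1 + 6/5))/4 = 7/4 + ((I + (6 + 4)) + (37*1 + 6*(⅕)))/4 = 7/4 + ((I + 10) + (37 + 6/5))/4 = 7/4 + ((10 + I) + 191/5)/4 = 7/4 + (241/5 + I)/4 = 7/4 + (241/20 + I/4) = 69/5 + I/4)
27231 - y(79, -84 - 1*95) = 27231 - (69/5 + (¼)*79) = 27231 - (69/5 + 79/4) = 27231 - 1*671/20 = 27231 - 671/20 = 543949/20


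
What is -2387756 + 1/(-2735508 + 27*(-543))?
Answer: -6566732530765/2750169 ≈ -2.3878e+6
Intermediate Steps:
-2387756 + 1/(-2735508 + 27*(-543)) = -2387756 + 1/(-2735508 - 14661) = -2387756 + 1/(-2750169) = -2387756 - 1/2750169 = -6566732530765/2750169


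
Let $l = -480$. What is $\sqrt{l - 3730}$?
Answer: $i \sqrt{4210} \approx 64.885 i$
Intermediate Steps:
$\sqrt{l - 3730} = \sqrt{-480 - 3730} = \sqrt{-4210} = i \sqrt{4210}$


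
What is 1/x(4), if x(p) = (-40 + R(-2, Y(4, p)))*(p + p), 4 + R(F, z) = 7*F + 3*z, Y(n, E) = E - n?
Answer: -1/464 ≈ -0.0021552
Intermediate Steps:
R(F, z) = -4 + 3*z + 7*F (R(F, z) = -4 + (7*F + 3*z) = -4 + (3*z + 7*F) = -4 + 3*z + 7*F)
x(p) = 2*p*(-70 + 3*p) (x(p) = (-40 + (-4 + 3*(p - 1*4) + 7*(-2)))*(p + p) = (-40 + (-4 + 3*(p - 4) - 14))*(2*p) = (-40 + (-4 + 3*(-4 + p) - 14))*(2*p) = (-40 + (-4 + (-12 + 3*p) - 14))*(2*p) = (-40 + (-30 + 3*p))*(2*p) = (-70 + 3*p)*(2*p) = 2*p*(-70 + 3*p))
1/x(4) = 1/(2*4*(-70 + 3*4)) = 1/(2*4*(-70 + 12)) = 1/(2*4*(-58)) = 1/(-464) = -1/464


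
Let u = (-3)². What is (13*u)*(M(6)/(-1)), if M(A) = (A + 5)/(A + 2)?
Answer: -1287/8 ≈ -160.88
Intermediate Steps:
u = 9
M(A) = (5 + A)/(2 + A)
(13*u)*(M(6)/(-1)) = (13*9)*(((5 + 6)/(2 + 6))/(-1)) = 117*((11/8)*(-1)) = 117*(-11/8) = -1287/8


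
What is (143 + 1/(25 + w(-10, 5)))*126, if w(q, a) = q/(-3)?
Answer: 1531908/85 ≈ 18022.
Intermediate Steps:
w(q, a) = -q/3 (w(q, a) = q*(-1/3) = -q/3)
(143 + 1/(25 + w(-10, 5)))*126 = (143 + 1/(25 - 1/3*(-10)))*126 = (143 + 1/(25 + 10/3))*126 = (143 + 1/(85/3))*126 = (143 + 3/85)*126 = (12158/85)*126 = 1531908/85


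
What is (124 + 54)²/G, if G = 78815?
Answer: 31684/78815 ≈ 0.40200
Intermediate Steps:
(124 + 54)²/G = (124 + 54)²/78815 = 178²*(1/78815) = 31684*(1/78815) = 31684/78815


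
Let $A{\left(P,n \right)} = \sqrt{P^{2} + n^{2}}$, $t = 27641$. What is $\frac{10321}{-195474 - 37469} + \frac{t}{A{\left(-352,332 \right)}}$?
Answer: $- \frac{10321}{232943} + \frac{27641 \sqrt{14633}}{58532} \approx 57.081$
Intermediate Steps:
$\frac{10321}{-195474 - 37469} + \frac{t}{A{\left(-352,332 \right)}} = \frac{10321}{-195474 - 37469} + \frac{27641}{\sqrt{\left(-352\right)^{2} + 332^{2}}} = \frac{10321}{-195474 - 37469} + \frac{27641}{\sqrt{123904 + 110224}} = \frac{10321}{-232943} + \frac{27641}{\sqrt{234128}} = 10321 \left(- \frac{1}{232943}\right) + \frac{27641}{4 \sqrt{14633}} = - \frac{10321}{232943} + 27641 \frac{\sqrt{14633}}{58532} = - \frac{10321}{232943} + \frac{27641 \sqrt{14633}}{58532}$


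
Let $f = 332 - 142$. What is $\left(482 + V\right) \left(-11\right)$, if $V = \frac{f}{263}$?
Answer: $- \frac{1396516}{263} \approx -5309.9$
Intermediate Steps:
$f = 190$ ($f = 332 - 142 = 190$)
$V = \frac{190}{263} \approx 0.72243$
$\left(482 + V\right) \left(-11\right) = \left(482 + \frac{190}{263}\right) \left(-11\right) = \frac{126956}{263} \left(-11\right) = - \frac{1396516}{263}$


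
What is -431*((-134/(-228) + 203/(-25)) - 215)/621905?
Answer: 273347527/1772429250 ≈ 0.15422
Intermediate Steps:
-431*((-134/(-228) + 203/(-25)) - 215)/621905 = -431*((-134*(-1/228) + 203*(-1/25)) - 215)*(1/621905) = -431*((67/114 - 203/25) - 215)*(1/621905) = -431*(-21467/2850 - 215)*(1/621905) = -431*(-634217/2850)*(1/621905) = (273347527/2850)*(1/621905) = 273347527/1772429250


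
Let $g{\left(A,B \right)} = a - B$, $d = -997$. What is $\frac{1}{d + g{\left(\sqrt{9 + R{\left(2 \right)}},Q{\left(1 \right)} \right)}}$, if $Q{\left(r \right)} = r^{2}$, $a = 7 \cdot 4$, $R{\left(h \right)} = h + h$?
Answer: $- \frac{1}{970} \approx -0.0010309$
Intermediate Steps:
$R{\left(h \right)} = 2 h$
$a = 28$
$g{\left(A,B \right)} = 28 - B$
$\frac{1}{d + g{\left(\sqrt{9 + R{\left(2 \right)}},Q{\left(1 \right)} \right)}} = \frac{1}{-997 + \left(28 - 1^{2}\right)} = \frac{1}{-997 + \left(28 - 1\right)} = \frac{1}{-997 + 27} = \frac{1}{-970} = - \frac{1}{970}$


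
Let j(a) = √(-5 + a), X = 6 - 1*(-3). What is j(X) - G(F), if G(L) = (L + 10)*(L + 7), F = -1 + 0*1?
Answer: -52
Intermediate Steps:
X = 9 (X = 6 + 3 = 9)
F = -1 (F = -1 + 0 = -1)
G(L) = (7 + L)*(10 + L) (G(L) = (10 + L)*(7 + L) = (7 + L)*(10 + L))
j(X) - G(F) = √(-5 + 9) - (70 + (-1)² + 17*(-1)) = √4 - (70 + 1 - 17) = 2 - 1*54 = 2 - 54 = -52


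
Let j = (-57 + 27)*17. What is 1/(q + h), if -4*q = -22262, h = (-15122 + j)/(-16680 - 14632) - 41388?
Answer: -3914/140207311 ≈ -2.7916e-5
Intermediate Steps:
j = -510 (j = -30*17 = -510)
h = -80995339/1957 (h = (-15122 - 510)/(-16680 - 14632) - 41388 = -15632/(-31312) - 41388 = -15632*(-1/31312) - 41388 = 977/1957 - 41388 = -80995339/1957 ≈ -41388.)
q = 11131/2 (q = -¼*(-22262) = 11131/2 ≈ 5565.5)
1/(q + h) = 1/(11131/2 - 80995339/1957) = 1/(-140207311/3914) = -3914/140207311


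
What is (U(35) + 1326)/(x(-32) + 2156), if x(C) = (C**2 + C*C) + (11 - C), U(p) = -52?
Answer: 1274/4247 ≈ 0.29998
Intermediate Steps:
x(C) = 11 - C + 2*C**2 (x(C) = (C**2 + C**2) + (11 - C) = 2*C**2 + (11 - C) = 11 - C + 2*C**2)
(U(35) + 1326)/(x(-32) + 2156) = (-52 + 1326)/((11 - 1*(-32) + 2*(-32)**2) + 2156) = 1274/((11 + 32 + 2*1024) + 2156) = 1274/((11 + 32 + 2048) + 2156) = 1274/(2091 + 2156) = 1274/4247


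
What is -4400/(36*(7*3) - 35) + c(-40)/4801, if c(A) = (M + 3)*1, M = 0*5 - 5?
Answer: -21125842/3461521 ≈ -6.1031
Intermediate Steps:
M = -5 (M = 0 - 5 = -5)
c(A) = -2 (c(A) = (-5 + 3)*1 = -2*1 = -2)
-4400/(36*(7*3) - 35) + c(-40)/4801 = -4400/(36*(7*3) - 35) - 2/4801 = -4400/(36*21 - 35) - 2*1/4801 = -4400/(756 - 35) - 2/4801 = -4400/721 - 2/4801 = -21125842/3461521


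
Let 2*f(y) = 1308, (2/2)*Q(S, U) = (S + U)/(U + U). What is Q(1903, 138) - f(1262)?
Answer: -178463/276 ≈ -646.61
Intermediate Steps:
Q(S, U) = (S + U)/(2*U) (Q(S, U) = (S + U)/(U + U) = (S + U)/((2*U)) = (S + U)*(1/(2*U)) = (S + U)/(2*U))
f(y) = 654 (f(y) = (½)*1308 = 654)
Q(1903, 138) - f(1262) = (½)*(1903 + 138)/138 - 1*654 = (½)*(1/138)*2041 - 654 = 2041/276 - 654 = -178463/276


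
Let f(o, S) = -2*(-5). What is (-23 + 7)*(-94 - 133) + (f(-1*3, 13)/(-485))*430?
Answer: 351444/97 ≈ 3623.1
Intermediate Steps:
f(o, S) = 10
(-23 + 7)*(-94 - 133) + (f(-1*3, 13)/(-485))*430 = (-23 + 7)*(-94 - 133) + (10/(-485))*430 = -16*(-227) + (10*(-1/485))*430 = 3632 - 2/97*430 = 3632 - 860/97 = 351444/97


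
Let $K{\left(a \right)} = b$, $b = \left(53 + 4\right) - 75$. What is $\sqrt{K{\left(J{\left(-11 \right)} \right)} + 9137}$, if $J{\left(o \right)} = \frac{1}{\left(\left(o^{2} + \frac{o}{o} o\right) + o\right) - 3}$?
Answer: $\sqrt{9119} \approx 95.493$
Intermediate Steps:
$b = -18$ ($b = 57 - 75 = -18$)
$J{\left(o \right)} = \frac{1}{-3 + o^{2} + 2 o}$ ($J{\left(o \right)} = \frac{1}{\left(\left(o^{2} + 1 o\right) + o\right) - 3} = \frac{1}{\left(\left(o^{2} + o\right) + o\right) - 3} = \frac{1}{\left(\left(o + o^{2}\right) + o\right) - 3} = \frac{1}{\left(o^{2} + 2 o\right) - 3} = \frac{1}{-3 + o^{2} + 2 o}$)
$K{\left(a \right)} = -18$
$\sqrt{K{\left(J{\left(-11 \right)} \right)} + 9137} = \sqrt{-18 + 9137} = \sqrt{9119}$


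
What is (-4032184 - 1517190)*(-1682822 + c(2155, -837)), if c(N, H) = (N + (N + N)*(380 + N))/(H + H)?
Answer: 7846737236328671/837 ≈ 9.3748e+12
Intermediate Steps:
c(N, H) = (N + 2*N*(380 + N))/(2*H) (c(N, H) = (N + (2*N)*(380 + N))/((2*H)) = (N + 2*N*(380 + N))*(1/(2*H)) = (N + 2*N*(380 + N))/(2*H))
(-4032184 - 1517190)*(-1682822 + c(2155, -837)) = (-4032184 - 1517190)*(-1682822 + (½)*2155*(761 + 2*2155)/(-837)) = -5549374*(-1682822 + (½)*2155*(-1/837)*(761 + 4310)) = -5549374*(-1682822 + (½)*2155*(-1/837)*5071) = -5549374*(-1682822 - 10928005/1674) = -5549374*(-2827972033/1674) = 7846737236328671/837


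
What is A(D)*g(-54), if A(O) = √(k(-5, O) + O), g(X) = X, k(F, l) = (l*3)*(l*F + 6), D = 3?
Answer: -54*I*√78 ≈ -476.92*I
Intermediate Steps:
k(F, l) = 3*l*(6 + F*l) (k(F, l) = (3*l)*(F*l + 6) = (3*l)*(6 + F*l) = 3*l*(6 + F*l))
A(O) = √(O + 3*O*(6 - 5*O)) (A(O) = √(3*O*(6 - 5*O) + O) = √(O + 3*O*(6 - 5*O)))
A(D)*g(-54) = √(3*(19 - 15*3))*(-54) = √(3*(19 - 45))*(-54) = √(3*(-26))*(-54) = √(-78)*(-54) = (I*√78)*(-54) = -54*I*√78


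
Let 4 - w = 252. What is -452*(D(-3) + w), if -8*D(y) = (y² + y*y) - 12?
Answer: 112435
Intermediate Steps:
w = -248 (w = 4 - 1*252 = 4 - 252 = -248)
D(y) = 3/2 - y²/4 (D(y) = -((y² + y*y) - 12)/8 = -((y² + y²) - 12)/8 = -(2*y² - 12)/8 = -(-12 + 2*y²)/8 = 3/2 - y²/4)
-452*(D(-3) + w) = -452*((3/2 - ¼*(-3)²) - 248) = -452*((3/2 - ¼*9) - 248) = -452*((3/2 - 9/4) - 248) = -452*(-¾ - 248) = -452*(-995/4) = 112435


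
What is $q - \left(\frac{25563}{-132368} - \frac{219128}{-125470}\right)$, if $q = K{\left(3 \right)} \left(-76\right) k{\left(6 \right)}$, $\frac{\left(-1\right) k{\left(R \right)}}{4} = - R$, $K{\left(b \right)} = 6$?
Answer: $- \frac{90893040389867}{8304106480} \approx -10946.0$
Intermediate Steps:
$k{\left(R \right)} = 4 R$ ($k{\left(R \right)} = - 4 \left(- R\right) = 4 R$)
$q = -10944$ ($q = 6 \left(-76\right) 4 \cdot 6 = \left(-456\right) 24 = -10944$)
$q - \left(\frac{25563}{-132368} - \frac{219128}{-125470}\right) = -10944 - \left(\frac{25563}{-132368} - \frac{219128}{-125470}\right) = -10944 - \left(25563 \left(- \frac{1}{132368}\right) - - \frac{109564}{62735}\right) = -10944 - \left(- \frac{25563}{132368} + \frac{109564}{62735}\right) = -10944 - \frac{12899072747}{8304106480} = - \frac{90893040389867}{8304106480}$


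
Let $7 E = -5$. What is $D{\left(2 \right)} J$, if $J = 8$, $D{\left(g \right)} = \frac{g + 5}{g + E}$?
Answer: $\frac{392}{9} \approx 43.556$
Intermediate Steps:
$E = - \frac{5}{7}$ ($E = \frac{1}{7} \left(-5\right) = - \frac{5}{7} \approx -0.71429$)
$D{\left(g \right)} = \frac{5 + g}{- \frac{5}{7} + g}$ ($D{\left(g \right)} = \frac{g + 5}{g - \frac{5}{7}} = \frac{5 + g}{- \frac{5}{7} + g}$)
$D{\left(2 \right)} J = \frac{7 \left(5 + 2\right)}{-5 + 7 \cdot 2} \cdot 8 = 7 \frac{1}{-5 + 14} \cdot 7 \cdot 8 = 7 \cdot \frac{1}{9} \cdot 7 \cdot 8 = \frac{49}{9} \cdot 8 = \frac{392}{9}$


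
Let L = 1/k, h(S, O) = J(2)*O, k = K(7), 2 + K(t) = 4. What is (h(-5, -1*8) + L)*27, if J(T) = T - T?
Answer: 27/2 ≈ 13.500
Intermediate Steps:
K(t) = 2 (K(t) = -2 + 4 = 2)
k = 2
J(T) = 0
h(S, O) = 0 (h(S, O) = 0*O = 0)
L = ½ (L = 1/2 = ½ ≈ 0.50000)
(h(-5, -1*8) + L)*27 = (0 + ½)*27 = (½)*27 = 27/2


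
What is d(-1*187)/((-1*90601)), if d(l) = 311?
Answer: -311/90601 ≈ -0.0034326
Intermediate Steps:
d(-1*187)/((-1*90601)) = 311/((-1*90601)) = 311/(-90601) = 311*(-1/90601) = -311/90601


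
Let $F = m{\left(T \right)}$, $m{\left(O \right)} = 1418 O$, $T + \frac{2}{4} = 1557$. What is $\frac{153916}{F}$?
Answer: $\frac{153916}{2207117} \approx 0.069736$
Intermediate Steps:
$T = \frac{3113}{2}$ ($T = - \frac{1}{2} + 1557 = \frac{3113}{2} \approx 1556.5$)
$F = 2207117$ ($F = 1418 \cdot \frac{3113}{2} = 2207117$)
$\frac{153916}{F} = \frac{153916}{2207117}$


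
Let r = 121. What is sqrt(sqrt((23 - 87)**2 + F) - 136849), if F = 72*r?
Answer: sqrt(-136849 + 2*sqrt(3202)) ≈ 369.78*I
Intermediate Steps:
F = 8712 (F = 72*121 = 8712)
sqrt(sqrt((23 - 87)**2 + F) - 136849) = sqrt(sqrt((23 - 87)**2 + 8712) - 136849) = sqrt(sqrt((-64)**2 + 8712) - 136849) = sqrt(sqrt(4096 + 8712) - 136849) = sqrt(sqrt(12808) - 136849) = sqrt(2*sqrt(3202) - 136849) = sqrt(-136849 + 2*sqrt(3202))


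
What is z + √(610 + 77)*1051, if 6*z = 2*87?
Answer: 29 + 1051*√687 ≈ 27576.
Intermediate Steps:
z = 29 (z = (2*87)/6 = (⅙)*174 = 29)
z + √(610 + 77)*1051 = 29 + √(610 + 77)*1051 = 29 + √687*1051 = 29 + 1051*√687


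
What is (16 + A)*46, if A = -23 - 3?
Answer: -460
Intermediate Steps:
A = -26
(16 + A)*46 = (16 - 26)*46 = -10*46 = -460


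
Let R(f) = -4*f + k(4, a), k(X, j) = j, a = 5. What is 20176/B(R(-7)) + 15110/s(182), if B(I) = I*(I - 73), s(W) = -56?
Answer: -1317191/4620 ≈ -285.11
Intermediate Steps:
R(f) = 5 - 4*f (R(f) = -4*f + 5 = 5 - 4*f)
B(I) = I*(-73 + I)
20176/B(R(-7)) + 15110/s(182) = 20176/(((5 - 4*(-7))*(-73 + (5 - 4*(-7))))) + 15110/(-56) = 20176/(((5 + 28)*(-73 + (5 + 28)))) + 15110*(-1/56) = 20176/((33*(-73 + 33))) - 7555/28 = 20176/((33*(-40))) - 7555/28 = 20176/(-1320) - 7555/28 = 20176*(-1/1320) - 7555/28 = -2522/165 - 7555/28 = -1317191/4620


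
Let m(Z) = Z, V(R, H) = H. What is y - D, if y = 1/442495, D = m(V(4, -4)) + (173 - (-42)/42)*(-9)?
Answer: 694717151/442495 ≈ 1570.0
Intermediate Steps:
D = -1570 (D = -4 + (173 - (-42)/42)*(-9) = -4 + (173 - 1*(-1))*(-9) = -4 + (173 + 1)*(-9) = -4 + 174*(-9) = -4 - 1566 = -1570)
y = 1/442495 ≈ 2.2599e-6
y - D = 1/442495 - 1*(-1570) = 1/442495 + 1570 = 694717151/442495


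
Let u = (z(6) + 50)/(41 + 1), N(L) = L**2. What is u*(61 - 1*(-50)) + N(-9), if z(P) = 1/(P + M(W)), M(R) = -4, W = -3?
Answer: 6005/28 ≈ 214.46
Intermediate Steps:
z(P) = 1/(-4 + P) (z(P) = 1/(P - 4) = 1/(-4 + P))
u = 101/84 (u = (1/(-4 + 6) + 50)/(41 + 1) = (1/2 + 50)/42 = (1/2 + 50)*(1/42) = (101/2)*(1/42) = 101/84 ≈ 1.2024)
u*(61 - 1*(-50)) + N(-9) = 101*(61 - 1*(-50))/84 + (-9)**2 = 101*(61 + 50)/84 + 81 = (101/84)*111 + 81 = 3737/28 + 81 = 6005/28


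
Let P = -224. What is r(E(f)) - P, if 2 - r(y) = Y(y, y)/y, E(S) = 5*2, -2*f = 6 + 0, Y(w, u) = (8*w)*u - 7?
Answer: 1467/10 ≈ 146.70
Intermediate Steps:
Y(w, u) = -7 + 8*u*w (Y(w, u) = 8*u*w - 7 = -7 + 8*u*w)
f = -3 (f = -(6 + 0)/2 = -½*6 = -3)
E(S) = 10
r(y) = 2 - (-7 + 8*y²)/y (r(y) = 2 - (-7 + 8*y*y)/y = 2 - (-7 + 8*y²)/y)
r(E(f)) - P = (2 - 8*10 + 7/10) - 1*(-224) = (2 - 80 + 7*(⅒)) + 224 = (2 - 80 + 7/10) + 224 = -773/10 + 224 = 1467/10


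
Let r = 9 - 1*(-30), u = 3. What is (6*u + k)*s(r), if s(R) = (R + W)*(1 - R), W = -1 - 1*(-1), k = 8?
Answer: -38532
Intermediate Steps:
r = 39 (r = 9 + 30 = 39)
W = 0 (W = -1 + 1 = 0)
s(R) = R*(1 - R) (s(R) = (R + 0)*(1 - R) = R*(1 - R))
(6*u + k)*s(r) = (6*3 + 8)*(39*(1 - 1*39)) = (18 + 8)*(39*(1 - 39)) = 26*(39*(-38)) = 26*(-1482) = -38532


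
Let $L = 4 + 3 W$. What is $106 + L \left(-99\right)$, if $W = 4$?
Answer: $-1478$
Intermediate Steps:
$L = 16$ ($L = 4 + 3 \cdot 4 = 4 + 12 = 16$)
$106 + L \left(-99\right) = 106 + 16 \left(-99\right) = 106 - 1584 = -1478$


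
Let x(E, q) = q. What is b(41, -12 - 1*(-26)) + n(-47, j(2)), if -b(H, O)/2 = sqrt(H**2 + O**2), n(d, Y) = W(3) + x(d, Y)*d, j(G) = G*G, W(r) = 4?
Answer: -184 - 2*sqrt(1877) ≈ -270.65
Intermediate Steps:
j(G) = G**2
n(d, Y) = 4 + Y*d
b(H, O) = -2*sqrt(H**2 + O**2)
b(41, -12 - 1*(-26)) + n(-47, j(2)) = -2*sqrt(41**2 + (-12 - 1*(-26))**2) + (4 + 2**2*(-47)) = -2*sqrt(1681 + (-12 + 26)**2) + (4 + 4*(-47)) = -2*sqrt(1681 + 14**2) + (4 - 188) = -2*sqrt(1681 + 196) - 184 = -2*sqrt(1877) - 184 = -184 - 2*sqrt(1877)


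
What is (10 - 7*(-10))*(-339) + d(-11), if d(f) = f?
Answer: -27131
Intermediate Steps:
(10 - 7*(-10))*(-339) + d(-11) = (10 - 7*(-10))*(-339) - 11 = (10 + 70)*(-339) - 11 = 80*(-339) - 11 = -27120 - 11 = -27131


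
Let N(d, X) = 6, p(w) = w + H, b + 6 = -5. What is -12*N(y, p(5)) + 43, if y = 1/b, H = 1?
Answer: -29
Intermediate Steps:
b = -11 (b = -6 - 5 = -11)
p(w) = 1 + w (p(w) = w + 1 = 1 + w)
y = -1/11 (y = 1/(-11) = 1*(-1/11) = -1/11 ≈ -0.090909)
-12*N(y, p(5)) + 43 = -12*6 + 43 = -72 + 43 = -29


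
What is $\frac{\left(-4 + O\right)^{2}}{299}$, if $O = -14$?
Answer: $\frac{324}{299} \approx 1.0836$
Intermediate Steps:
$\frac{\left(-4 + O\right)^{2}}{299} = \frac{\left(-4 - 14\right)^{2}}{299} = \left(-18\right)^{2} \cdot \frac{1}{299} = 324 \cdot \frac{1}{299} = \frac{324}{299}$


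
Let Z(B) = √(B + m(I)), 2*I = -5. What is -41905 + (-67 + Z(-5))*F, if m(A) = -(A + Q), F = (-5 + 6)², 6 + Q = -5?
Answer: -41972 + √34/2 ≈ -41969.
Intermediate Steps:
Q = -11 (Q = -6 - 5 = -11)
I = -5/2 (I = (½)*(-5) = -5/2 ≈ -2.5000)
F = 1 (F = 1² = 1)
m(A) = 11 - A (m(A) = -(A - 11) = -(-11 + A) = 11 - A)
Z(B) = √(27/2 + B) (Z(B) = √(B + (11 - 1*(-5/2))) = √(B + (11 + 5/2)) = √(B + 27/2) = √(27/2 + B))
-41905 + (-67 + Z(-5))*F = -41905 + (-67 + √(54 + 4*(-5))/2)*1 = -41905 + (-67 + √(54 - 20)/2)*1 = -41905 + (-67 + √34/2)*1 = -41905 + (-67 + √34/2) = -41972 + √34/2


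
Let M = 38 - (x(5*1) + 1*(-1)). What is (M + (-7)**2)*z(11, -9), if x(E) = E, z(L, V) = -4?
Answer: -332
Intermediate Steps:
M = 34 (M = 38 - (5*1 + 1*(-1)) = 38 - (5 - 1) = 38 - 1*4 = 38 - 4 = 34)
(M + (-7)**2)*z(11, -9) = (34 + (-7)**2)*(-4) = (34 + 49)*(-4) = 83*(-4) = -332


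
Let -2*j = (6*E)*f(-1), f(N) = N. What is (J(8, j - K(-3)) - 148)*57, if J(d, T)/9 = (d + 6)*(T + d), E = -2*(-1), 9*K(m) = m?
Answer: 94506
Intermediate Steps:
K(m) = m/9
E = 2
j = 6 (j = -6*2*(-1)/2 = -6*(-1) = -1/2*(-12) = 6)
J(d, T) = 9*(6 + d)*(T + d) (J(d, T) = 9*((d + 6)*(T + d)) = 9*((6 + d)*(T + d)) = 9*(6 + d)*(T + d))
(J(8, j - K(-3)) - 148)*57 = ((9*8**2 + 54*(6 - (-3)/9) + 54*8 + 9*(6 - (-3)/9)*8) - 148)*57 = ((9*64 + 54*(6 - 1*(-1/3)) + 432 + 9*(6 - 1*(-1/3))*8) - 148)*57 = ((576 + 54*(6 + 1/3) + 432 + 9*(6 + 1/3)*8) - 148)*57 = ((576 + 54*(19/3) + 432 + 9*(19/3)*8) - 148)*57 = ((576 + 342 + 432 + 456) - 148)*57 = (1806 - 148)*57 = 1658*57 = 94506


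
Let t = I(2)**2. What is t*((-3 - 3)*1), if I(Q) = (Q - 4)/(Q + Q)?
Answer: -3/2 ≈ -1.5000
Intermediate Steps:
I(Q) = (-4 + Q)/(2*Q) (I(Q) = (-4 + Q)/((2*Q)) = (-4 + Q)*(1/(2*Q)) = (-4 + Q)/(2*Q))
t = 1/4 (t = ((1/2)*(-4 + 2)/2)**2 = ((1/2)*(1/2)*(-2))**2 = (-1/2)**2 = 1/4 ≈ 0.25000)
t*((-3 - 3)*1) = ((-3 - 3)*1)/4 = (-6*1)/4 = (1/4)*(-6) = -3/2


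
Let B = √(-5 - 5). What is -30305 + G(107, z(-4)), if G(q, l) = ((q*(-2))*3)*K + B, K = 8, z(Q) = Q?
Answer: -35441 + I*√10 ≈ -35441.0 + 3.1623*I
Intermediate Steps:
B = I*√10 (B = √(-10) = I*√10 ≈ 3.1623*I)
G(q, l) = -48*q + I*√10 (G(q, l) = ((q*(-2))*3)*8 + I*√10 = (-2*q*3)*8 + I*√10 = -6*q*8 + I*√10 = -48*q + I*√10)
-30305 + G(107, z(-4)) = -30305 + (-48*107 + I*√10) = -30305 + (-5136 + I*√10) = -35441 + I*√10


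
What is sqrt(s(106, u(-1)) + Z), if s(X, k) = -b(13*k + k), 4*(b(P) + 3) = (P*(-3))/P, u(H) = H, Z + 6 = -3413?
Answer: I*sqrt(13661)/2 ≈ 58.44*I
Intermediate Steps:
Z = -3419 (Z = -6 - 3413 = -3419)
b(P) = -15/4 (b(P) = -3 + ((P*(-3))/P)/4 = -3 + ((-3*P)/P)/4 = -3 + (1/4)*(-3) = -3 - 3/4 = -15/4)
s(X, k) = 15/4 (s(X, k) = -1*(-15/4) = 15/4)
sqrt(s(106, u(-1)) + Z) = sqrt(15/4 - 3419) = sqrt(-13661/4) = I*sqrt(13661)/2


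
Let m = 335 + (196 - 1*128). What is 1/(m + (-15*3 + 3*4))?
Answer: 1/370 ≈ 0.0027027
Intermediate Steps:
m = 403 (m = 335 + (196 - 128) = 335 + 68 = 403)
1/(m + (-15*3 + 3*4)) = 1/(403 + (-15*3 + 3*4)) = 1/(403 + (-45 + 12)) = 1/(403 - 33) = 1/370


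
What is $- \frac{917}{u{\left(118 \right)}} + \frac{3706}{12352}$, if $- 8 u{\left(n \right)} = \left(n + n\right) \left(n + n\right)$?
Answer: $\frac{9281989}{21498656} \approx 0.43175$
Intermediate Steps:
$u{\left(n \right)} = - \frac{n^{2}}{2}$ ($u{\left(n \right)} = - \frac{\left(n + n\right) \left(n + n\right)}{8} = - \frac{2 n 2 n}{8} = - \frac{4 n^{2}}{8} = - \frac{n^{2}}{2}$)
$- \frac{917}{u{\left(118 \right)}} + \frac{3706}{12352} = - \frac{917}{\left(- \frac{1}{2}\right) 118^{2}} + \frac{3706}{12352} = - \frac{917}{\left(- \frac{1}{2}\right) 13924} + 3706 \cdot \frac{1}{12352} = - \frac{917}{-6962} + \frac{1853}{6176} = \left(-917\right) \left(- \frac{1}{6962}\right) + \frac{1853}{6176} = \frac{917}{6962} + \frac{1853}{6176} = \frac{9281989}{21498656}$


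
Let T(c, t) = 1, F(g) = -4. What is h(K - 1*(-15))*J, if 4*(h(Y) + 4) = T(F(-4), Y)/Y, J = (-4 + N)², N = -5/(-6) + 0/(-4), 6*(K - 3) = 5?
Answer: -325261/8136 ≈ -39.978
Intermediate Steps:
K = 23/6 (K = 3 + (⅙)*5 = 3 + ⅚ = 23/6 ≈ 3.8333)
N = ⅚ (N = -5*(-⅙) + 0*(-¼) = ⅚ + 0 = ⅚ ≈ 0.83333)
J = 361/36 (J = (-4 + ⅚)² = (-19/6)² = 361/36 ≈ 10.028)
h(Y) = -4 + 1/(4*Y) (h(Y) = -4 + (1/Y)/4 = -4 + 1/(4*Y))
h(K - 1*(-15))*J = (-4 + 1/(4*(23/6 - 1*(-15))))*(361/36) = (-4 + 1/(4*(23/6 + 15)))*(361/36) = (-4 + 1/(4*(113/6)))*(361/36) = (-4 + (¼)*(6/113))*(361/36) = (-4 + 3/226)*(361/36) = -901/226*361/36 = -325261/8136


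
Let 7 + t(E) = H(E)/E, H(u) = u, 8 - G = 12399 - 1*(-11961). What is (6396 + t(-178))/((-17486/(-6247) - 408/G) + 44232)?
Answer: 121511396520/841163419357 ≈ 0.14446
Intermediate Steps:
G = -24352 (G = 8 - (12399 - 1*(-11961)) = 8 - (12399 + 11961) = 8 - 1*24360 = 8 - 24360 = -24352)
t(E) = -6 (t(E) = -7 + E/E = -7 + 1 = -6)
(6396 + t(-178))/((-17486/(-6247) - 408/G) + 44232) = (6396 - 6)/((-17486/(-6247) - 408/(-24352)) + 44232) = 6390/((-17486*(-1/6247) - 408*(-1/24352)) + 44232) = 6390/((17486/6247 + 51/3044) + 44232) = 6390/(53545981/19015868 + 44232) = 6390/(841163419357/19015868) = 6390*(19015868/841163419357) = 121511396520/841163419357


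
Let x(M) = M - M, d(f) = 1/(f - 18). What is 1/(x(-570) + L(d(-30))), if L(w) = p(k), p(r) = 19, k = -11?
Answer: 1/19 ≈ 0.052632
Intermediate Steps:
d(f) = 1/(-18 + f)
L(w) = 19
x(M) = 0
1/(x(-570) + L(d(-30))) = 1/(0 + 19) = 1/19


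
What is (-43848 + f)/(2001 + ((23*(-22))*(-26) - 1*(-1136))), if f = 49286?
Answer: 5438/16293 ≈ 0.33376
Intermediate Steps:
(-43848 + f)/(2001 + ((23*(-22))*(-26) - 1*(-1136))) = (-43848 + 49286)/(2001 + ((23*(-22))*(-26) - 1*(-1136))) = 5438/(2001 + (-506*(-26) + 1136)) = 5438/(2001 + (13156 + 1136)) = 5438/(2001 + 14292) = 5438/16293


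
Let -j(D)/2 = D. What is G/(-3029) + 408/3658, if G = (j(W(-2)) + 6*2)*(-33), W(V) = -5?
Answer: 1945770/5540041 ≈ 0.35122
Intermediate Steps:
j(D) = -2*D
G = -726 (G = (-2*(-5) + 6*2)*(-33) = (10 + 12)*(-33) = 22*(-33) = -726)
G/(-3029) + 408/3658 = -726/(-3029) + 408/3658 = -726*(-1/3029) + 408*(1/3658) = 726/3029 + 204/1829 = 1945770/5540041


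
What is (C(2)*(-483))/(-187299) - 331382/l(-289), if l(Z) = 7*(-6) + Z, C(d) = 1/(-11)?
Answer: 32511549025/32474079 ≈ 1001.2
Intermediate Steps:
C(d) = -1/11
l(Z) = -42 + Z
(C(2)*(-483))/(-187299) - 331382/l(-289) = -1/11*(-483)/(-187299) - 331382/(-42 - 289) = (483/11)*(-1/187299) - 331382/(-331) = -23/98109 - 331382*(-1/331) = -23/98109 + 331382/331 = 32511549025/32474079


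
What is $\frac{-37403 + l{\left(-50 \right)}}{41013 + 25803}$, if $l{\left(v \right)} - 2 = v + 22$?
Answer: $- \frac{37429}{66816} \approx -0.56018$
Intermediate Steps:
$l{\left(v \right)} = 24 + v$ ($l{\left(v \right)} = 2 + \left(v + 22\right) = 2 + \left(22 + v\right) = 24 + v$)
$\frac{-37403 + l{\left(-50 \right)}}{41013 + 25803} = \frac{-37403 + \left(24 - 50\right)}{41013 + 25803} = \frac{-37403 - 26}{66816} = \left(-37429\right) \frac{1}{66816} = - \frac{37429}{66816}$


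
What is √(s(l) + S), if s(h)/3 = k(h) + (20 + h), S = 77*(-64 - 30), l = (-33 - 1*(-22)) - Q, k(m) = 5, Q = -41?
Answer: I*√7073 ≈ 84.101*I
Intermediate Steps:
l = 30 (l = (-33 - 1*(-22)) - 1*(-41) = (-33 + 22) + 41 = -11 + 41 = 30)
S = -7238 (S = 77*(-94) = -7238)
s(h) = 75 + 3*h (s(h) = 3*(5 + (20 + h)) = 3*(25 + h) = 75 + 3*h)
√(s(l) + S) = √((75 + 3*30) - 7238) = √((75 + 90) - 7238) = √(165 - 7238) = √(-7073) = I*√7073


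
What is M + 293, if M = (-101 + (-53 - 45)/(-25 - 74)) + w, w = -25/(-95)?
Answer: 363509/1881 ≈ 193.25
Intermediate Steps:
w = 5/19 (w = -25*(-1/95) = 5/19 ≈ 0.26316)
M = -187624/1881 (M = (-101 + (-53 - 45)/(-25 - 74)) + 5/19 = (-101 - 98/(-99)) + 5/19 = (-101 - 98*(-1/99)) + 5/19 = (-101 + 98/99) + 5/19 = -9901/99 + 5/19 = -187624/1881 ≈ -99.747)
M + 293 = -187624/1881 + 293 = 363509/1881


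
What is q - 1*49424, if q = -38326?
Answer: -87750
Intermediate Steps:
q - 1*49424 = -38326 - 1*49424 = -38326 - 49424 = -87750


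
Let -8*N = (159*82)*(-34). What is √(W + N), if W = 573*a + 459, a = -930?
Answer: I*√1908078/2 ≈ 690.67*I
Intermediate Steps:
W = -532431 (W = 573*(-930) + 459 = -532890 + 459 = -532431)
N = 110823/2 (N = -159*82*(-34)/8 = -6519*(-34)/4 = -⅛*(-443292) = 110823/2 ≈ 55412.)
√(W + N) = √(-532431 + 110823/2) = √(-954039/2) = I*√1908078/2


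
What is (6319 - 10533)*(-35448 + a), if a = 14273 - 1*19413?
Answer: 171037832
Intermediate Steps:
a = -5140 (a = 14273 - 19413 = -5140)
(6319 - 10533)*(-35448 + a) = (6319 - 10533)*(-35448 - 5140) = -4214*(-40588) = 171037832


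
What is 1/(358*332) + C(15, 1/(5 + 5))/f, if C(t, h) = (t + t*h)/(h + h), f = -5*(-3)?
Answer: 653709/118856 ≈ 5.5000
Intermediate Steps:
f = 15
C(t, h) = (t + h*t)/(2*h) (C(t, h) = (t + h*t)/((2*h)) = (t + h*t)*(1/(2*h)) = (t + h*t)/(2*h))
1/(358*332) + C(15, 1/(5 + 5))/f = 1/(358*332) + ((1/2)*15*(1 + 1/(5 + 5))/1/(5 + 5))/15 = (1/358)*(1/332) + ((1/2)*15*(1 + 1/10)/1/10)*(1/15) = 1/118856 + ((1/2)*15*(1 + 1/10)/(1/10))*(1/15) = 1/118856 + ((1/2)*15*10*(11/10))*(1/15) = 1/118856 + (165/2)*(1/15) = 1/118856 + 11/2 = 653709/118856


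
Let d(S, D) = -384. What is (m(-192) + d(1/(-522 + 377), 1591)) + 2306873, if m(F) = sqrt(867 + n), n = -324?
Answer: 2306489 + sqrt(543) ≈ 2.3065e+6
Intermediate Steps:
m(F) = sqrt(543) (m(F) = sqrt(867 - 324) = sqrt(543))
(m(-192) + d(1/(-522 + 377), 1591)) + 2306873 = (sqrt(543) - 384) + 2306873 = (-384 + sqrt(543)) + 2306873 = 2306489 + sqrt(543)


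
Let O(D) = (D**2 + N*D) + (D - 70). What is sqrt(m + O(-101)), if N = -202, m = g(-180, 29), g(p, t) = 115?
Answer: sqrt(30547) ≈ 174.78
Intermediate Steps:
m = 115
O(D) = -70 + D**2 - 201*D (O(D) = (D**2 - 202*D) + (D - 70) = (D**2 - 202*D) + (-70 + D) = -70 + D**2 - 201*D)
sqrt(m + O(-101)) = sqrt(115 + (-70 + (-101)**2 - 201*(-101))) = sqrt(115 + (-70 + 10201 + 20301)) = sqrt(115 + 30432) = sqrt(30547)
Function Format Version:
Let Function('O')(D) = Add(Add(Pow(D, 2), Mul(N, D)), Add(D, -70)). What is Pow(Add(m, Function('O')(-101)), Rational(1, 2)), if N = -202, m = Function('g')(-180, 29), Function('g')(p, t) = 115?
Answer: Pow(30547, Rational(1, 2)) ≈ 174.78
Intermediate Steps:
m = 115
Function('O')(D) = Add(-70, Pow(D, 2), Mul(-201, D)) (Function('O')(D) = Add(Add(Pow(D, 2), Mul(-202, D)), Add(D, -70)) = Add(Add(Pow(D, 2), Mul(-202, D)), Add(-70, D)) = Add(-70, Pow(D, 2), Mul(-201, D)))
Pow(Add(m, Function('O')(-101)), Rational(1, 2)) = Pow(Add(115, Add(-70, Pow(-101, 2), Mul(-201, -101))), Rational(1, 2)) = Pow(Add(115, Add(-70, 10201, 20301)), Rational(1, 2)) = Pow(Add(115, 30432), Rational(1, 2)) = Pow(30547, Rational(1, 2))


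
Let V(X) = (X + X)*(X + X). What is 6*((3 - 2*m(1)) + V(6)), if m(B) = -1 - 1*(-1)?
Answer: 882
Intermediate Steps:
m(B) = 0 (m(B) = -1 + 1 = 0)
V(X) = 4*X² (V(X) = (2*X)*(2*X) = 4*X²)
6*((3 - 2*m(1)) + V(6)) = 6*((3 - 2*0) + 4*6²) = 6*((3 + 0) + 4*36) = 6*(3 + 144) = 6*147 = 882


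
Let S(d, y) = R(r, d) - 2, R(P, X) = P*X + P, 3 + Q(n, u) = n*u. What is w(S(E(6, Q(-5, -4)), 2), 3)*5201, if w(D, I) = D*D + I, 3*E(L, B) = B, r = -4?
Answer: 38607023/9 ≈ 4.2897e+6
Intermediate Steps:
Q(n, u) = -3 + n*u
E(L, B) = B/3
R(P, X) = P + P*X
S(d, y) = -6 - 4*d (S(d, y) = -4*(1 + d) - 2 = (-4 - 4*d) - 2 = -6 - 4*d)
w(D, I) = I + D² (w(D, I) = D² + I = I + D²)
w(S(E(6, Q(-5, -4)), 2), 3)*5201 = (3 + (-6 - 4*(-3 - 5*(-4))/3)²)*5201 = (3 + (-6 - 4*(-3 + 20)/3)²)*5201 = (3 + (-6 - 4*17/3)²)*5201 = (3 + (-6 - 68/3)²)*5201 = (3 + (-86/3)²)*5201 = (3 + 7396/9)*5201 = (7423/9)*5201 = 38607023/9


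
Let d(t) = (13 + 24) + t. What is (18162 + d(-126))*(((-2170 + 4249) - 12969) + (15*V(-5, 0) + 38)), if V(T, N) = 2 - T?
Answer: -194230531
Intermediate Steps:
d(t) = 37 + t
(18162 + d(-126))*(((-2170 + 4249) - 12969) + (15*V(-5, 0) + 38)) = (18162 + (37 - 126))*(((-2170 + 4249) - 12969) + (15*(2 - 1*(-5)) + 38)) = (18162 - 89)*((2079 - 12969) + (15*(2 + 5) + 38)) = 18073*(-10890 + (15*7 + 38)) = 18073*(-10890 + (105 + 38)) = 18073*(-10890 + 143) = 18073*(-10747) = -194230531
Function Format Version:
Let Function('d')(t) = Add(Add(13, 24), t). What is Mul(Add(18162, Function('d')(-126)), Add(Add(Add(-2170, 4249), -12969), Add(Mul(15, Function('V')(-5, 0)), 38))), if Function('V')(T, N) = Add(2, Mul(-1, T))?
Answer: -194230531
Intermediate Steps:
Function('d')(t) = Add(37, t)
Mul(Add(18162, Function('d')(-126)), Add(Add(Add(-2170, 4249), -12969), Add(Mul(15, Function('V')(-5, 0)), 38))) = Mul(Add(18162, Add(37, -126)), Add(Add(Add(-2170, 4249), -12969), Add(Mul(15, Add(2, Mul(-1, -5))), 38))) = Mul(Add(18162, -89), Add(Add(2079, -12969), Add(Mul(15, Add(2, 5)), 38))) = Mul(18073, Add(-10890, Add(Mul(15, 7), 38))) = Mul(18073, Add(-10890, Add(105, 38))) = Mul(18073, Add(-10890, 143)) = Mul(18073, -10747) = -194230531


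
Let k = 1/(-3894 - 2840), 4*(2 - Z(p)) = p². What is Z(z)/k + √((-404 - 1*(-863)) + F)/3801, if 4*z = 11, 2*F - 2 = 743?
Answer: -23569/32 + √3326/7602 ≈ -736.52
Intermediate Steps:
F = 745/2 (F = 1 + (½)*743 = 1 + 743/2 = 745/2 ≈ 372.50)
z = 11/4 (z = (¼)*11 = 11/4 ≈ 2.7500)
Z(p) = 2 - p²/4
k = -1/6734 (k = 1/(-6734) = -1/6734 ≈ -0.00014850)
Z(z)/k + √((-404 - 1*(-863)) + F)/3801 = (2 - (11/4)²/4)/(-1/6734) + √((-404 - 1*(-863)) + 745/2)/3801 = (2 - ¼*121/16)*(-6734) + √((-404 + 863) + 745/2)*(1/3801) = (2 - 121/64)*(-6734) + √(459 + 745/2)*(1/3801) = (7/64)*(-6734) + √(1663/2)*(1/3801) = -23569/32 + (√3326/2)*(1/3801) = -23569/32 + √3326/7602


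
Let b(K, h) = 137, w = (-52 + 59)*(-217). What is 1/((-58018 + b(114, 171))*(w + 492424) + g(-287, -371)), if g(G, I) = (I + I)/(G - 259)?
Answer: -39/1108148819842 ≈ -3.5194e-11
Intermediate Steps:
g(G, I) = 2*I/(-259 + G) (g(G, I) = (2*I)/(-259 + G) = 2*I/(-259 + G))
w = -1519 (w = 7*(-217) = -1519)
1/((-58018 + b(114, 171))*(w + 492424) + g(-287, -371)) = 1/((-58018 + 137)*(-1519 + 492424) + 2*(-371)/(-259 - 287)) = 1/(-57881*490905 + 2*(-371)/(-546)) = 1/(-28414072305 + 2*(-371)*(-1/546)) = 1/(-28414072305 + 53/39) = 1/(-1108148819842/39) = -39/1108148819842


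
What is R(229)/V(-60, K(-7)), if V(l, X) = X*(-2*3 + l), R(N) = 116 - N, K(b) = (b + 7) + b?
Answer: -113/462 ≈ -0.24459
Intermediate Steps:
K(b) = 7 + 2*b (K(b) = (7 + b) + b = 7 + 2*b)
V(l, X) = X*(-6 + l)
R(229)/V(-60, K(-7)) = (116 - 1*229)/(((7 + 2*(-7))*(-6 - 60))) = (116 - 229)/(((7 - 14)*(-66))) = -113/((-7*(-66))) = -113/462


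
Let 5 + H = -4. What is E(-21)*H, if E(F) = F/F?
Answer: -9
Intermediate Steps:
E(F) = 1
H = -9 (H = -5 - 4 = -9)
E(-21)*H = 1*(-9) = -9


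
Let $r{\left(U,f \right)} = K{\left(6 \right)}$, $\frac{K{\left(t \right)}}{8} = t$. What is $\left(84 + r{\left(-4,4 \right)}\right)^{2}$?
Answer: $17424$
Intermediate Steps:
$K{\left(t \right)} = 8 t$
$r{\left(U,f \right)} = 48$ ($r{\left(U,f \right)} = 8 \cdot 6 = 48$)
$\left(84 + r{\left(-4,4 \right)}\right)^{2} = \left(84 + 48\right)^{2} = 132^{2} = 17424$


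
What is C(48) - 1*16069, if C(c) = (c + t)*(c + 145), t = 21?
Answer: -2752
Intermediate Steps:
C(c) = (21 + c)*(145 + c) (C(c) = (c + 21)*(c + 145) = (21 + c)*(145 + c))
C(48) - 1*16069 = (3045 + 48**2 + 166*48) - 1*16069 = (3045 + 2304 + 7968) - 16069 = 13317 - 16069 = -2752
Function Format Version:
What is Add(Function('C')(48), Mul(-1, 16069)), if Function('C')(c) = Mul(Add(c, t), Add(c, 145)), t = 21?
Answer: -2752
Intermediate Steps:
Function('C')(c) = Mul(Add(21, c), Add(145, c)) (Function('C')(c) = Mul(Add(c, 21), Add(c, 145)) = Mul(Add(21, c), Add(145, c)))
Add(Function('C')(48), Mul(-1, 16069)) = Add(Add(3045, Pow(48, 2), Mul(166, 48)), Mul(-1, 16069)) = Add(Add(3045, 2304, 7968), -16069) = Add(13317, -16069) = -2752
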